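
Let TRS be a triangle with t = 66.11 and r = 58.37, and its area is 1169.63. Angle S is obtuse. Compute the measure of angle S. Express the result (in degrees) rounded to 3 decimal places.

∠S ≈ 142.684°

From area = ½·t·r·sin S, we get sin S = 2·area/(t·r) ≈ 0.60621.
Taking the obtuse solution, ∠S ≈ 142.68°.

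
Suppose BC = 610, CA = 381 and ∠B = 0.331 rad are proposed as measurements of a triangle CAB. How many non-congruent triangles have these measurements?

2

BC·sin B = 610·sin(0.331 rad) ≈ 198.2.
Since BC sin B < CA < BC (198.2 < 381 < 610), two triangles exist.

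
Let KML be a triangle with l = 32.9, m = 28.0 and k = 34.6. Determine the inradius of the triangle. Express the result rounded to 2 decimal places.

Semiperimeter s = (34.6 + 28 + 32.9)/2 = 47.75.
Heron's formula: area = √(47.75·13.15·19.75·14.85) ≈ 429.14.
Inradius = area/s = 429.14/47.75 ≈ 8.9872.

r ≈ 8.99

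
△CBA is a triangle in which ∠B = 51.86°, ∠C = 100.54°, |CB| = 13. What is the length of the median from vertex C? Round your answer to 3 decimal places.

11.738

The third angle is ∠A = 180° − ∠C − ∠B = 27.60°.
Law of sines: |BA| = |CB|·sin C/sin A ≈ 27.586.
Law of sines: |AC| = |CB|·sin B/sin A ≈ 22.069.
Median from C: ½√(2·|AC|² + 2·|CB|² − |BA|²) ≈ 11.738.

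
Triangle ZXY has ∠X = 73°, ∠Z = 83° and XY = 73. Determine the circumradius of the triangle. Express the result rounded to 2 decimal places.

36.77

The third angle is ∠Y = 180° − ∠Z − ∠X = 24.00°.
Law of sines: YZ = XY·sin X/sin Z ≈ 70.335.
Law of sines: ZX = XY·sin Y/sin Z ≈ 29.915.
Circumradius = XY/(2 sin Z) ≈ 36.774.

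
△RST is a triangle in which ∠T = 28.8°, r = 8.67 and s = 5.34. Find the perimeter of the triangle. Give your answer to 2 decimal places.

18.76

By the law of cosines, t² = r² + s² − 2·r·s·cos T = 22.542, so t ≈ 4.7479.
Semiperimeter p = (8.67+5.34+4.7479)/2 = 9.3789.
Perimeter = 8.67 + 5.34 + 4.7479 = 18.758.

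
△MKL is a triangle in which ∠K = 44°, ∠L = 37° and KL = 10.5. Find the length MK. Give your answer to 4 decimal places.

6.3978

The third angle is ∠M = 180° − ∠K − ∠L = 99.00°.
Law of sines: MK = KL·sin L/sin M ≈ 6.3978.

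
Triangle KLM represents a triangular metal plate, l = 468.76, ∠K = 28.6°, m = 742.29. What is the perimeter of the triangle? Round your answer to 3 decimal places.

perimeter ≈ 1610.715

By the law of cosines, k² = l² + m² − 2·l·m·cos K = 1.5973e+05, so k ≈ 399.66.
Semiperimeter s = (399.66+468.76+742.29)/2 = 805.36.
Perimeter = 399.66 + 468.76 + 742.29 = 1610.7.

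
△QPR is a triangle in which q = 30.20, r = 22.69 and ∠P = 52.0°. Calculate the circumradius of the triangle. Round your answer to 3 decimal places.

15.322

By the law of cosines, p² = r² + q² − 2·r·q·cos P = 583.13, so p ≈ 24.148.
Area = ½·r·q·sin P ≈ 269.99.
Circumradius = p/(2 sin P) ≈ 15.322.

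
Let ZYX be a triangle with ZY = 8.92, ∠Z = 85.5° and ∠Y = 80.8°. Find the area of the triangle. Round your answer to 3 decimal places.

The third angle is ∠X = 180° − ∠Z − ∠Y = 13.70°.
Law of sines: YX = ZY·sin Z/sin X ≈ 37.547.
Law of sines: XZ = ZY·sin Y/sin X ≈ 37.178.
Area = ½·ZY·YX·sin Y ≈ 165.3.

area ≈ 165.304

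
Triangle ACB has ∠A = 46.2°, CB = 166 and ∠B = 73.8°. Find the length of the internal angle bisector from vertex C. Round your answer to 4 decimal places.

The third angle is ∠C = 180° − ∠B − ∠A = 60.00°.
Law of sines: BA = CB·sin C/sin A ≈ 199.18.
Law of sines: AC = CB·sin B/sin A ≈ 220.86.
The bisector from C has length 2·AC·CB·cos(∠C/2)/(AC+CB) ≈ 164.15.

164.1470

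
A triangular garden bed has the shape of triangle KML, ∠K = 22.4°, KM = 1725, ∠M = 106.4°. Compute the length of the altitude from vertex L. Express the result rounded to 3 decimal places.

h_L ≈ 809.150

The third angle is ∠L = 180° − ∠K − ∠M = 51.20°.
Law of sines: ML = KM·sin K/sin L ≈ 843.47.
Law of sines: LK = KM·sin M/sin L ≈ 2123.4.
Area = ½·KM·ML·sin M ≈ 6.9789e+05.
The altitude from L has length 2·area/KM ≈ 809.15.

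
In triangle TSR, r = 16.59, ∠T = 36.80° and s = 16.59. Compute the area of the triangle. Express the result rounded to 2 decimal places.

Area = ½·s·r·sin T ≈ 82.434.

82.43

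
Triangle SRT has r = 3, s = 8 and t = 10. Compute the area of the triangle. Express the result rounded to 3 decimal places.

9.922

Semiperimeter p = (8 + 3 + 10)/2 = 10.5.
Heron's formula: area = √(10.5·2.5·7.5·0.5) ≈ 9.9216.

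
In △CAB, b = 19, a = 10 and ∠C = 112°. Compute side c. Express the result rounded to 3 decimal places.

24.563

By the law of cosines, c² = a² + b² − 2·a·b·cos C = 603.35, so c ≈ 24.563.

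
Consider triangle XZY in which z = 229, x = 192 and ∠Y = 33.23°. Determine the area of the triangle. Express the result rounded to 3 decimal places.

Area = ½·x·z·sin Y ≈ 12047.

12047.260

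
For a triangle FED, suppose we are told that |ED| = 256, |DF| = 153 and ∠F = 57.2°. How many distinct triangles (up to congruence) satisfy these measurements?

|DF|·sin F = 153·sin(57.2°) ≈ 128.6.
Since |ED| ≥ |DF|, exactly one triangle exists.

1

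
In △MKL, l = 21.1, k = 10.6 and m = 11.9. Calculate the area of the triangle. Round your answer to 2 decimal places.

41.13

Semiperimeter s = (11.9 + 10.6 + 21.1)/2 = 21.8.
Heron's formula: area = √(21.8·9.9·11.2·0.7) ≈ 41.134.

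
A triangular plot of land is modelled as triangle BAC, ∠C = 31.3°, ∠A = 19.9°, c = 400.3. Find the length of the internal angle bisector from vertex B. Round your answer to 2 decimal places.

t_B ≈ 136.93

The third angle is ∠B = 180° − ∠A − ∠C = 128.80°.
Law of sines: b = c·sin B/sin C ≈ 600.5.
Law of sines: a = c·sin A/sin C ≈ 262.27.
The bisector from B has length 2·a·c·cos(∠B/2)/(a+c) ≈ 136.93.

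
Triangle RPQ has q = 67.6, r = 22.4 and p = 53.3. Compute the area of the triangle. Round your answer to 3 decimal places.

Semiperimeter s = (22.4 + 53.3 + 67.6)/2 = 71.65.
Heron's formula: area = √(71.65·49.25·18.35·4.05) ≈ 512.1.

area ≈ 512.102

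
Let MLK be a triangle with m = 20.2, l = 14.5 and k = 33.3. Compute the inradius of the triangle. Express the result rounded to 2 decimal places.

r ≈ 2.35

Semiperimeter s = (20.2 + 14.5 + 33.3)/2 = 34.
Heron's formula: area = √(34·13.8·19.5·0.7) ≈ 80.029.
Inradius = area/s = 80.029/34 ≈ 2.3538.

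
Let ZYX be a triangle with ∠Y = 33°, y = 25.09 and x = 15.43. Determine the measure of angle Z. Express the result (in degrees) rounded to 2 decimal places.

Law of sines: sin X = x·sin Y/y ≈ 0.33495.
Since y ≥ x, only the acute value applies: ∠X ≈ 19.57°.
Then ∠Z = 180° − ∠Y − ∠X ≈ 127.43°.

∠Z ≈ 127.43°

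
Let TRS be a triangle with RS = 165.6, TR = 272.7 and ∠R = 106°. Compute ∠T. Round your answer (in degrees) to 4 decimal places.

26.5668

By the law of cosines, ST² = TR² + RS² − 2·TR·RS·cos R = 1.2668e+05, so ST ≈ 355.93.
Law of cosines again: cos T = (ST² + TR² − RS²)/(2·ST·TR) ≈ 0.89441, so ∠T ≈ 26.57°.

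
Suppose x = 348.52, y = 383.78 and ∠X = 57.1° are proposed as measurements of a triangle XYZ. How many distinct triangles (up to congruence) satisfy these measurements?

y·sin X = 383.78·sin(57.1°) ≈ 322.2.
Since y sin X < x < y (322.2 < 348.52 < 383.78), two triangles exist.

2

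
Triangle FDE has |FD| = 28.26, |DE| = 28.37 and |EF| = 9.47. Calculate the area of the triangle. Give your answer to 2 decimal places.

Semiperimeter s = (28.37 + 9.47 + 28.26)/2 = 33.05.
Heron's formula: area = √(33.05·4.68·23.58·4.79) ≈ 132.17.

area ≈ 132.17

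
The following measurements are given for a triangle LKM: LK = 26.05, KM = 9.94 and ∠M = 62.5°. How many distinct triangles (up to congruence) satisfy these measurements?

1

KM·sin M = 9.94·sin(62.5°) ≈ 8.817.
Since LK ≥ KM, exactly one triangle exists.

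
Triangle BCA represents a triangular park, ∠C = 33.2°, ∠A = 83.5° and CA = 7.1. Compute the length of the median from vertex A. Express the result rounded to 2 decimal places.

4.37

The third angle is ∠B = 180° − ∠C − ∠A = 63.30°.
Law of sines: AB = CA·sin C/sin B ≈ 4.3517.
Law of sines: BC = CA·sin A/sin B ≈ 7.8963.
Median from A: ½√(2·CA² + 2·AB² − BC²) ≈ 4.3687.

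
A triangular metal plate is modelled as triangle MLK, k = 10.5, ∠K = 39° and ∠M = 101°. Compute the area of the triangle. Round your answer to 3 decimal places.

55.270

The third angle is ∠L = 180° − ∠K − ∠M = 40.00°.
Law of sines: m = k·sin M/sin K ≈ 16.378.
Law of sines: l = k·sin L/sin K ≈ 10.725.
Area = ½·k·m·sin L ≈ 55.27.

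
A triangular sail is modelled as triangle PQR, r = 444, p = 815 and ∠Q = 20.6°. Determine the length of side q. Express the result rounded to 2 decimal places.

428.85

By the law of cosines, q² = r² + p² − 2·r·p·cos Q = 1.8392e+05, so q ≈ 428.85.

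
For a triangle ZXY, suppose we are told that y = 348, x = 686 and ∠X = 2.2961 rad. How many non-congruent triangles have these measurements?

y·sin X = 348·sin(2.2961 rad) ≈ 260.4.
Since ∠X is not acute, a triangle exists only if x > y; here x > y, so there is exactly one triangle.

1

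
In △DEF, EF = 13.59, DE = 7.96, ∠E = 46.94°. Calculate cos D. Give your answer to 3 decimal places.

cos D ≈ -0.132

By the law of cosines, FD² = DE² + EF² − 2·DE·EF·cos E = 100.33, so FD ≈ 10.017.
Law of cosines again: cos D = (FD² + DE² − EF²)/(2·FD·DE) ≈ -0.13166, so ∠D ≈ 97.57°.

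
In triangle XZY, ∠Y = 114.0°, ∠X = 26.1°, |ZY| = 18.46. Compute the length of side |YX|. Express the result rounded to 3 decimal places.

26.915

The third angle is ∠Z = 180° − ∠Y − ∠X = 39.90°.
Law of sines: |YX| = |ZY|·sin Z/sin X ≈ 26.915.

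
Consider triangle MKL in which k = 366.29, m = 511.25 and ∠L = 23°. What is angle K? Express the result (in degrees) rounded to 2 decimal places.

By the law of cosines, l² = m² + k² − 2·m·k·cos L = 50787, so l ≈ 225.36.
Law of cosines again: cos K = (l² + m² − k²)/(2·l·m) ≈ 0.77245, so ∠K ≈ 39.43°.

∠K ≈ 39.43°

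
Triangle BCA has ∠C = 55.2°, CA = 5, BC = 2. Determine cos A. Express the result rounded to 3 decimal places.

cos A ≈ 0.920

By the law of cosines, AB² = BC² + CA² − 2·BC·CA·cos C = 17.586, so AB ≈ 4.1935.
Law of cosines again: cos A = (CA² + AB² − BC²)/(2·CA·AB) ≈ 0.92012, so ∠A ≈ 23.06°.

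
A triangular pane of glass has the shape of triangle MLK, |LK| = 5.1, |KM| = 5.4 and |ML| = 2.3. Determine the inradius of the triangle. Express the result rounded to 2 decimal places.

Semiperimeter s = (5.1 + 5.4 + 2.3)/2 = 6.4.
Heron's formula: area = √(6.4·1.3·1·4.1) ≈ 5.8405.
Inradius = area/s = 5.8405/6.4 ≈ 0.91259.

0.91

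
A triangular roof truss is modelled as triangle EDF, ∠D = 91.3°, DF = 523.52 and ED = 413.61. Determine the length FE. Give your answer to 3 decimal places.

674.516

By the law of cosines, FE² = ED² + DF² − 2·ED·DF·cos D = 4.5497e+05, so FE ≈ 674.52.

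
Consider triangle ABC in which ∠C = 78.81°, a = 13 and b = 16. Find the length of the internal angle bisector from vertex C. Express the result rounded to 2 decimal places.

11.08

By the law of cosines, c² = a² + b² − 2·a·b·cos C = 344.27, so c ≈ 18.555.
The bisector from C has length 2·a·b·cos(∠C/2)/(a+b) ≈ 11.084.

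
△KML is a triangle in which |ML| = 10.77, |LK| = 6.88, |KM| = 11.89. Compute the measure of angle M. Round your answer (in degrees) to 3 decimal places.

∠M ≈ 34.907°

By the law of cosines, cos M = (|KM|² + |ML|² − |LK|²) / (2·|KM|·|ML|) ≈ 0.82008, so ∠M ≈ 34.91°.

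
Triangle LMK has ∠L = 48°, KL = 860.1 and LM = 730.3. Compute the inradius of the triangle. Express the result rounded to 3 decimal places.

By the law of cosines, MK² = KL² + LM² − 2·KL·LM·cos L = 4.3251e+05, so MK ≈ 657.65.
Area = ½·KL·LM·sin L ≈ 2.334e+05.
Semiperimeter s = (657.65+860.1+730.3)/2 = 1124.
Inradius = area/s = 2.334e+05/1124 ≈ 207.64.

207.643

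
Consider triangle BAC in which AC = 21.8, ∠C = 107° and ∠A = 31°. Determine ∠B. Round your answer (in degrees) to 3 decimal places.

42.000

The third angle is ∠B = 180° − ∠A − ∠C = 42.00°.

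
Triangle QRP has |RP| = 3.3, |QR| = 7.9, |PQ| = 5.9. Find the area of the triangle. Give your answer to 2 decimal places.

Semiperimeter s = (3.3 + 5.9 + 7.9)/2 = 8.55.
Heron's formula: area = √(8.55·5.25·2.65·0.65) ≈ 8.7931.

8.79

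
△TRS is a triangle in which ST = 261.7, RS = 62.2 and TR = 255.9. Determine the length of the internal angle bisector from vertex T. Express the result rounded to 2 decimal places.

By the law of cosines, cos T = (ST² + TR² − RS²) / (2·ST·TR) ≈ 0.97137, so ∠T ≈ 13.74°.
The bisector from T has length 2·ST·TR·cos(∠T/2)/(ST+TR) ≈ 256.91.

256.91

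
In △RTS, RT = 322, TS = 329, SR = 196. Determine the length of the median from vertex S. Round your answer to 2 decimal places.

Median from S: ½√(2·TS² + 2·SR² − RT²) ≈ 217.73.

217.73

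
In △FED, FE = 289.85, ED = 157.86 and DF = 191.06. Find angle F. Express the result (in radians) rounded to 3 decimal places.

0.529

By the law of cosines, cos F = (DF² + FE² − ED²) / (2·DF·FE) ≈ 0.86312, so ∠F ≈ 0.5294 rad.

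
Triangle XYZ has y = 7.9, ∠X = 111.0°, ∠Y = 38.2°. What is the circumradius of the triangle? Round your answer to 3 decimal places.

The third angle is ∠Z = 180° − ∠X − ∠Y = 30.80°.
Law of sines: x = y·sin X/sin Y ≈ 11.926.
Law of sines: z = y·sin Z/sin Y ≈ 6.5412.
Circumradius = y/(2 sin Y) ≈ 6.3874.

R ≈ 6.387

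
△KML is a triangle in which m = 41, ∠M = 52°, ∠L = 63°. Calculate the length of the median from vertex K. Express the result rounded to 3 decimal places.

The third angle is ∠K = 180° − ∠M − ∠L = 65.00°.
Law of sines: k = m·sin K/sin M ≈ 47.155.
Law of sines: l = m·sin L/sin M ≈ 46.359.
Median from K: ½√(2·m² + 2·l² − k²) ≈ 36.867.

36.867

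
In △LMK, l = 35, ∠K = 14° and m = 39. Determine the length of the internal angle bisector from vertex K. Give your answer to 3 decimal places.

36.617

By the law of cosines, k² = l² + m² − 2·l·m·cos K = 97.093, so k ≈ 9.8536.
The bisector from K has length 2·l·m·cos(∠K/2)/(l+m) ≈ 36.617.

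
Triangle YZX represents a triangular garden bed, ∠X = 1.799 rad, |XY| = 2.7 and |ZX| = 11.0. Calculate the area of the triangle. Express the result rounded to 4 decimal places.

Area = ½·|ZX|·|XY|·sin X ≈ 14.465.

14.4650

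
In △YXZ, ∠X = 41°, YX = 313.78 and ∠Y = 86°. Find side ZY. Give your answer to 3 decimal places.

257.762

The third angle is ∠Z = 180° − ∠Y − ∠X = 53.00°.
Law of sines: ZY = YX·sin X/sin Z ≈ 257.76.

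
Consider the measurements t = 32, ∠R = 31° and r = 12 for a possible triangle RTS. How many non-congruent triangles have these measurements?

0

t·sin R = 32·sin(31°) ≈ 16.48.
Since r = 12 < 16.48 = t sin R, no triangle exists.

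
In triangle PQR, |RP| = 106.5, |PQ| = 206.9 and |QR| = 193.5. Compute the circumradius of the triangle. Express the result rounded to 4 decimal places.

By the law of cosines, cos P = (|RP|² + |PQ|² − |QR|²) / (2·|RP|·|PQ|) ≈ 0.37912, so ∠P ≈ 67.72°.
Circumradius = |QR|/(2 sin P) ≈ 104.56.

104.5552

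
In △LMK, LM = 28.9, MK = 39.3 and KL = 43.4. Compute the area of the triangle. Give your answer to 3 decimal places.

554.174

Semiperimeter s = (39.3 + 43.4 + 28.9)/2 = 55.8.
Heron's formula: area = √(55.8·16.5·12.4·26.9) ≈ 554.17.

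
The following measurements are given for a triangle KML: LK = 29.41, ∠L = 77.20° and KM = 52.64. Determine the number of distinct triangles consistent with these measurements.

LK·sin L = 29.41·sin(77.20°) ≈ 28.68.
Since KM ≥ LK, exactly one triangle exists.

1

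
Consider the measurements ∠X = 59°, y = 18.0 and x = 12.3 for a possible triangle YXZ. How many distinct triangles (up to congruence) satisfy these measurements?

y·sin X = 18.0·sin(59°) ≈ 15.43.
Since x = 12.3 < 15.43 = y sin X, no triangle exists.

0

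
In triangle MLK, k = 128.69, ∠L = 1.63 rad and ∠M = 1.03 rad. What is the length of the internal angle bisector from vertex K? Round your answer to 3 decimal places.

The third angle is ∠K = π − ∠M − ∠L = 0.482 rad.
Law of sines: m = k·sin M/sin K ≈ 238.19.
Law of sines: l = k·sin L/sin K ≈ 277.35.
The bisector from K has length 2·m·l·cos(∠K/2)/(m+l) ≈ 248.89.

t_K ≈ 248.885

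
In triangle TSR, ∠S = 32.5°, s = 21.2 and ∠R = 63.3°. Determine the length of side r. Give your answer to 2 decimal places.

The third angle is ∠T = 180° − ∠S − ∠R = 84.20°.
Law of sines: r = s·sin R/sin S ≈ 35.249.

35.25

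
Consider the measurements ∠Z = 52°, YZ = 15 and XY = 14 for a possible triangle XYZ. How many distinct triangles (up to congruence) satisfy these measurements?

2

YZ·sin Z = 15·sin(52°) ≈ 11.82.
Since YZ sin Z < XY < YZ (11.82 < 14 < 15), two triangles exist.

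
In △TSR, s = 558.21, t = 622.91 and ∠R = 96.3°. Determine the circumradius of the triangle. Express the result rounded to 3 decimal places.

By the law of cosines, r² = t² + s² − 2·t·s·cos R = 7.7593e+05, so r ≈ 880.87.
Area = ½·t·s·sin R ≈ 1.7281e+05.
Circumradius = r/(2 sin R) ≈ 443.11.

443.110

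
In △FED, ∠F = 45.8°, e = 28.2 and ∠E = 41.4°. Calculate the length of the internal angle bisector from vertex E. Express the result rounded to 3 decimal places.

The third angle is ∠D = 180° − ∠F − ∠E = 92.80°.
Law of sines: f = e·sin F/sin E ≈ 30.571.
Law of sines: d = e·sin D/sin E ≈ 42.592.
The bisector from E has length 2·d·f·cos(∠E/2)/(d+f) ≈ 33.296.

t_E ≈ 33.296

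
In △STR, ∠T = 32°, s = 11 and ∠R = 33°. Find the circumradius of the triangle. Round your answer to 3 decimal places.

6.069

The third angle is ∠S = 180° − ∠T − ∠R = 115.00°.
Law of sines: t = s·sin T/sin S ≈ 6.4317.
Law of sines: r = s·sin R/sin S ≈ 6.6104.
Circumradius = s/(2 sin S) ≈ 6.0686.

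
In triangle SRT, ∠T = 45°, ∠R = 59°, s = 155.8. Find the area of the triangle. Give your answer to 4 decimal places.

The third angle is ∠S = 180° − ∠R − ∠T = 76.00°.
Law of sines: r = s·sin R/sin S ≈ 137.64.
Law of sines: t = s·sin T/sin S ≈ 113.54.
Area = ½·s·r·sin T ≈ 7581.4.

7581.4345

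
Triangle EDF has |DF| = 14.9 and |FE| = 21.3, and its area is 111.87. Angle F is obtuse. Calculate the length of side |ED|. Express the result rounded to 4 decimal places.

33.5540

From area = ½·|DF|·|FE|·sin F, we get sin F = 2·area/(|DF|·|FE|) ≈ 0.70498.
Taking the obtuse solution, ∠F ≈ 135.17°.
Law of cosines then gives |ED| ≈ 33.554.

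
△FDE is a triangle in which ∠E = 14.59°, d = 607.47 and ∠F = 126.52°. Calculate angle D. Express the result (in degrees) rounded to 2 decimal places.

The third angle is ∠D = 180° − ∠E − ∠F = 38.89°.

∠D ≈ 38.89°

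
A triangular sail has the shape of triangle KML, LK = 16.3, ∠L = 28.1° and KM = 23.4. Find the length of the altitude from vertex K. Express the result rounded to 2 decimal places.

7.68

Law of sines: sin M = LK·sin L/KM ≈ 0.32810.
Since KM ≥ LK, only the acute value applies: ∠M ≈ 19.15°.
Then ∠K = 180° − ∠L − ∠M ≈ 132.75°.
Law of sines gives ML = KM·sin K/sin L ≈ 36.483.
Area = ½·KM·LK·sin K ≈ 140.05.
The altitude from K has length 2·area/ML ≈ 7.6775.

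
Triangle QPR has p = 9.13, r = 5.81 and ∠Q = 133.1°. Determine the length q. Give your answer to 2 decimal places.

13.77

By the law of cosines, q² = p² + r² − 2·p·r·cos Q = 189.6, so q ≈ 13.77.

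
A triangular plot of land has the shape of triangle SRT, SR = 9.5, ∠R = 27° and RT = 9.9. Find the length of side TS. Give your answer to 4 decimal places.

4.5455

By the law of cosines, TS² = SR² + RT² − 2·SR·RT·cos R = 20.662, so TS ≈ 4.5455.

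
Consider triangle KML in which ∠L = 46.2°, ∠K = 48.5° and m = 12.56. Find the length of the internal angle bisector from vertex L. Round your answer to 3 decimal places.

t_L ≈ 9.914

The third angle is ∠M = 180° − ∠L − ∠K = 85.30°.
Law of sines: k = m·sin K/sin M ≈ 9.4386.
Law of sines: l = m·sin L/sin M ≈ 9.0959.
The bisector from L has length 2·k·m·cos(∠L/2)/(k+m) ≈ 9.9137.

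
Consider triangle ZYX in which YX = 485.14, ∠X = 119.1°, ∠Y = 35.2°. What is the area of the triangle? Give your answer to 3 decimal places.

136679.153

The third angle is ∠Z = 180° − ∠Y − ∠X = 25.70°.
Law of sines: XZ = YX·sin Y/sin Z ≈ 644.86.
Law of sines: ZY = YX·sin X/sin Z ≈ 977.5.
Area = ½·YX·XZ·sin X ≈ 1.3668e+05.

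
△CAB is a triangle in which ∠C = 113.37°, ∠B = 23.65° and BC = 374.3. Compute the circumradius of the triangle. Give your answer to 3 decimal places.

R ≈ 274.517

The third angle is ∠A = 180° − ∠B − ∠C = 42.98°.
Law of sines: AB = BC·sin C/sin A ≈ 503.99.
Law of sines: CA = BC·sin B/sin A ≈ 220.24.
Circumradius = BC/(2 sin A) ≈ 274.52.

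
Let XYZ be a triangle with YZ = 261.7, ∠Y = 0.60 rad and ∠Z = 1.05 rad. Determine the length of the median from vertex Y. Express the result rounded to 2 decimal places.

m_Y ≈ 233.83

The third angle is ∠X = π − ∠Y − ∠Z = 1.492 rad.
Law of sines: ZX = YZ·sin Y/sin X ≈ 148.23.
Law of sines: XY = YZ·sin Z/sin X ≈ 227.72.
Median from Y: ½√(2·XY² + 2·YZ² − ZX²) ≈ 233.83.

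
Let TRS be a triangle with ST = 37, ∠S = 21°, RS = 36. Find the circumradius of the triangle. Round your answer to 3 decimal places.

By the law of cosines, TR² = RS² + ST² − 2·RS·ST·cos S = 177.94, so TR ≈ 13.339.
Area = ½·RS·ST·sin S ≈ 238.67.
Circumradius = TR/(2 sin S) ≈ 18.611.

18.611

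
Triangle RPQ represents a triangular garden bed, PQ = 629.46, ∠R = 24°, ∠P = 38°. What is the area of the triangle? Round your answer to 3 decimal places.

264770.676

The third angle is ∠Q = 180° − ∠R − ∠P = 118.00°.
Law of sines: QR = PQ·sin P/sin R ≈ 952.79.
Law of sines: RP = PQ·sin Q/sin R ≈ 1366.4.
Area = ½·PQ·QR·sin Q ≈ 2.6477e+05.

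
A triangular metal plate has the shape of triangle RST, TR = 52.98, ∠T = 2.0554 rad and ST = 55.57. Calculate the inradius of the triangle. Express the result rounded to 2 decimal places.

By the law of cosines, RS² = ST² + TR² − 2·ST·TR·cos T = 8638, so RS ≈ 92.941.
Area = ½·ST·TR·sin T ≈ 1302.6.
Semiperimeter s = (55.57+52.98+92.941)/2 = 100.75.
Inradius = area/s = 1302.6/100.75 ≈ 12.929.

r ≈ 12.93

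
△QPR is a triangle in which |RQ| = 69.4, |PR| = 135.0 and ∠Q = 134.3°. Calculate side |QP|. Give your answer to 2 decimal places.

Law of sines: sin P = |RQ|·sin Q/|PR| ≈ 0.36792.
Since |PR| ≥ |RQ|, only the acute value applies: ∠P ≈ 21.59°.
Then ∠R = 180° − ∠Q − ∠P ≈ 24.11°.
Law of sines gives |QP| = |PR|·sin R/sin Q ≈ 77.061.

77.06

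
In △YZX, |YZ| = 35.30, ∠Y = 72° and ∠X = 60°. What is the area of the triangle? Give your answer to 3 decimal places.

area ≈ 508.474

The third angle is ∠Z = 180° − ∠X − ∠Y = 48.00°.
Law of sines: |ZX| = |YZ|·sin Y/sin X ≈ 38.766.
Law of sines: |XY| = |YZ|·sin Z/sin X ≈ 30.291.
Area = ½·|YZ|·|ZX|·sin Z ≈ 508.47.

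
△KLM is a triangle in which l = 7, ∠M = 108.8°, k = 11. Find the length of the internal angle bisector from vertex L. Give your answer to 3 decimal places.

By the law of cosines, m² = k² + l² − 2·k·l·cos M = 219.63, so m ≈ 14.82.
Law of cosines again: cos L = (m² + k² − l²)/(2·m·k) ≈ 0.89446, so ∠L ≈ 26.56°.
The bisector from L has length 2·m·k·cos(∠L/2)/(m+k) ≈ 12.29.

12.290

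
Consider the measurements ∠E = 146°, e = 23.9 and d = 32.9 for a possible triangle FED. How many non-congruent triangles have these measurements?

0

d·sin E = 32.9·sin(146°) ≈ 18.4.
Since ∠E is not acute, a triangle exists only if e > d; here e ≤ d, so there is no triangle.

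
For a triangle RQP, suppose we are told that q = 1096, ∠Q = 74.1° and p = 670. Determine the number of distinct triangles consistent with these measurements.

p·sin Q = 670·sin(74.1°) ≈ 644.4.
Since q ≥ p, exactly one triangle exists.

1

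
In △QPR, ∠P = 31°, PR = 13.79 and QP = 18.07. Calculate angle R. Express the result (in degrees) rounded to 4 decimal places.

100.3458

By the law of cosines, RQ² = QP² + PR² − 2·QP·PR·cos P = 89.502, so RQ ≈ 9.4606.
Law of cosines again: cos R = (PR² + RQ² − QP²)/(2·PR·RQ) ≈ -0.17959, so ∠R ≈ 100.35°.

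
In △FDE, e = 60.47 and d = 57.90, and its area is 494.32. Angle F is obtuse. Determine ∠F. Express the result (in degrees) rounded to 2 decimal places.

163.60

From area = ½·d·e·sin F, we get sin F = 2·area/(d·e) ≈ 0.28237.
Taking the obtuse solution, ∠F ≈ 163.60°.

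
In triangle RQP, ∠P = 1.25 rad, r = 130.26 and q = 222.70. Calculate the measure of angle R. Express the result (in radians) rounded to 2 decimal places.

∠R ≈ 0.60 rad

By the law of cosines, p² = r² + q² − 2·r·q·cos P = 48269, so p ≈ 219.7.
Law of cosines again: cos R = (q² + p² − r²)/(2·q·p) ≈ 0.82670, so ∠R ≈ 0.598 rad.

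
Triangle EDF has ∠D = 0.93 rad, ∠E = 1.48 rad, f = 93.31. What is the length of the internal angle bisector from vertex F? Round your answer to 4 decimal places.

The third angle is ∠F = π − ∠E − ∠D = 0.732 rad.
Law of sines: e = f·sin E/sin F ≈ 139.1.
Law of sines: d = f·sin D/sin F ≈ 111.97.
The bisector from F has length 2·e·d·cos(∠F/2)/(e+d) ≈ 115.86.

t_F ≈ 115.8576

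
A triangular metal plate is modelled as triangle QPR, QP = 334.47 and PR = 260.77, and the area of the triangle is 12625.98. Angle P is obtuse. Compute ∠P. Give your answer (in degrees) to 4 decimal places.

From area = ½·QP·PR·sin P, we get sin P = 2·area/(QP·PR) ≈ 0.28952.
Taking the obtuse solution, ∠P ≈ 163.17°.

163.1707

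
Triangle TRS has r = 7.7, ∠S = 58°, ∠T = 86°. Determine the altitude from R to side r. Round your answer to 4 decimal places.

h_R ≈ 11.0824

The third angle is ∠R = 180° − ∠S − ∠T = 36.00°.
Law of sines: t = r·sin T/sin R ≈ 13.068.
Law of sines: s = r·sin S/sin R ≈ 11.109.
Area = ½·r·t·sin S ≈ 42.667.
The altitude from R has length 2·area/r ≈ 11.082.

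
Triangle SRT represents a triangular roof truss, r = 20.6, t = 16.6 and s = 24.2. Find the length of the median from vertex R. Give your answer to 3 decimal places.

m_R ≈ 18.014

Median from R: ½√(2·t² + 2·s² − r²) ≈ 18.014.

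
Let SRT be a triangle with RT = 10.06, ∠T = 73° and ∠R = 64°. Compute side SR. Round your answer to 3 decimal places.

14.106

The third angle is ∠S = 180° − ∠R − ∠T = 43.00°.
Law of sines: SR = RT·sin T/sin S ≈ 14.106.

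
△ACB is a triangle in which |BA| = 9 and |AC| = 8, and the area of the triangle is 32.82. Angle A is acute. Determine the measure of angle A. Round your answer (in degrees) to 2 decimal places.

From area = ½·|BA|·|AC|·sin A, we get sin A = 2·area/(|BA|·|AC|) ≈ 0.91167.
Taking the acute solution, ∠A ≈ 65.74°.

65.74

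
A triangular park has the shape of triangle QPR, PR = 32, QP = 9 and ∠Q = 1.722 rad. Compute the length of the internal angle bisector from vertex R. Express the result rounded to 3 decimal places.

Law of sines: sin R = QP·sin Q/PR ≈ 0.27804.
Since PR ≥ QP, only the acute value applies: ∠R ≈ 0.282 rad.
Then ∠P = π − ∠Q − ∠R ≈ 1.138 rad.
Law of sines gives RQ = PR·sin P/sin Q ≈ 29.383.
The bisector from R has length 2·PR·RQ·cos(∠R/2)/(PR+RQ) ≈ 30.332.

t_R ≈ 30.332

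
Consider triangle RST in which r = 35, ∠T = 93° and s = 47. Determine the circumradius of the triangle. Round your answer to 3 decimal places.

By the law of cosines, t² = r² + s² − 2·r·s·cos T = 3606.2, so t ≈ 60.052.
Area = ½·r·s·sin T ≈ 821.37.
Circumradius = t/(2 sin T) ≈ 30.067.

30.067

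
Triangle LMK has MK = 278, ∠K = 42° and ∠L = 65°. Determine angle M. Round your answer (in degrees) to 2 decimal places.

The third angle is ∠M = 180° − ∠K − ∠L = 73.00°.

73.00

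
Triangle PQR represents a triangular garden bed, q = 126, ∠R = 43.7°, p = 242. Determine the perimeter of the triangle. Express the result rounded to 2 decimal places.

By the law of cosines, r² = p² + q² − 2·p·q·cos R = 30351, so r ≈ 174.21.
Semiperimeter s = (242+126+174.21)/2 = 271.11.
Perimeter = 242 + 126 + 174.21 = 542.21.

perimeter ≈ 542.21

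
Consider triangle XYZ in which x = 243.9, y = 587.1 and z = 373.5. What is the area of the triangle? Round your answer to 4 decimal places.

area ≈ 27348.2144

Semiperimeter s = (243.9 + 587.1 + 373.5)/2 = 602.25.
Heron's formula: area = √(602.25·358.35·15.15·228.75) ≈ 27348.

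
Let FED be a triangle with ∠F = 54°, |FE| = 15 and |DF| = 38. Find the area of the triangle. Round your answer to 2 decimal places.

Area = ½·|DF|·|FE|·sin F ≈ 230.57.

area ≈ 230.57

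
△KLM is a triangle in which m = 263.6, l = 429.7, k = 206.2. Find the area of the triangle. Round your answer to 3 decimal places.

Semiperimeter s = (206.2 + 429.7 + 263.6)/2 = 449.75.
Heron's formula: area = √(449.75·243.55·20.05·186.15) ≈ 20219.

20219.405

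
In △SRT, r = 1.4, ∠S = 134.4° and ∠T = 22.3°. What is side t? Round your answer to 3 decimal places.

The third angle is ∠R = 180° − ∠T − ∠S = 23.30°.
Law of sines: t = r·sin T/sin R ≈ 1.3431.

1.343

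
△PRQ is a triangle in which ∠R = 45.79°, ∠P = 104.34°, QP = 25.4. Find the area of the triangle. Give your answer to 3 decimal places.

217.149

The third angle is ∠Q = 180° − ∠P − ∠R = 29.87°.
Law of sines: RQ = QP·sin P/sin R ≈ 34.332.
Law of sines: PR = QP·sin Q/sin R ≈ 17.648.
Area = ½·QP·RQ·sin Q ≈ 217.15.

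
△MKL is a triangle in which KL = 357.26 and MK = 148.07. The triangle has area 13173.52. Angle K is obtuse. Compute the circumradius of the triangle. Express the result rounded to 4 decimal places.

From area = ½·MK·KL·sin K, we get sin K = 2·area/(MK·KL) ≈ 0.49806.
Taking the obtuse solution, ∠K ≈ 150.13°.
Law of cosines then gives LM ≈ 491.23.
Circumradius = LM/(2 sin K) ≈ 493.14.

493.1402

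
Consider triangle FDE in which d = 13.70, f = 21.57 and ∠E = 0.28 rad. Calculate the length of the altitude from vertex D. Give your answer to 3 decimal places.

By the law of cosines, e² = f² + d² − 2·f·d·cos E = 84.954, so e ≈ 9.217.
Area = ½·f·d·sin E ≈ 40.833.
The altitude from D has length 2·area/d ≈ 5.961.

5.961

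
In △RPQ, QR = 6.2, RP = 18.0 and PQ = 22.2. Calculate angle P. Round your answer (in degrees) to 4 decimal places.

By the law of cosines, cos P = (RP² + PQ² − QR²) / (2·RP·PQ) ≈ 0.97397, so ∠P ≈ 13.10°.

∠P ≈ 13.1005°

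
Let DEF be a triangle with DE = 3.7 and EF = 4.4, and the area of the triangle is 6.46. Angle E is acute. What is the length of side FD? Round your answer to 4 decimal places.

From area = ½·DE·EF·sin E, we get sin E = 2·area/(DE·EF) ≈ 0.79361.
Taking the acute solution, ∠E ≈ 0.917 rad.
Law of cosines then gives FD ≈ 3.6386.

3.6386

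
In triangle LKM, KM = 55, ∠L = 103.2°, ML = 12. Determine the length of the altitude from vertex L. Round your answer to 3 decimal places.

h_L ≈ 10.834

Law of sines: sin K = ML·sin L/KM ≈ 0.21242.
Since KM ≥ ML, only the acute value applies: ∠K ≈ 12.26°.
Then ∠M = 180° − ∠L − ∠K ≈ 64.54°.
Law of sines gives LK = KM·sin M/sin L ≈ 51.005.
Area = ½·KM·ML·sin M ≈ 297.94.
The altitude from L has length 2·area/KM ≈ 10.834.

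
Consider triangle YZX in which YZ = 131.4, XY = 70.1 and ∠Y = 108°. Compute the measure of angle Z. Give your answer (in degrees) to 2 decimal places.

∠Z ≈ 23.54°

By the law of cosines, ZX² = XY² + YZ² − 2·XY·YZ·cos Y = 27873, so ZX ≈ 166.95.
Law of cosines again: cos Z = (YZ² + ZX² − XY²)/(2·YZ·ZX) ≈ 0.91681, so ∠Z ≈ 23.54°.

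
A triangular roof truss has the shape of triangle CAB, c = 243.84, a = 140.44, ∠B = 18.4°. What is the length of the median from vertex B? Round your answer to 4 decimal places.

By the law of cosines, b² = c² + a² − 2·c·a·cos B = 14193, so b ≈ 119.13.
Median from B: ½√(2·c² + 2·a² − b²) ≈ 189.85.

189.8484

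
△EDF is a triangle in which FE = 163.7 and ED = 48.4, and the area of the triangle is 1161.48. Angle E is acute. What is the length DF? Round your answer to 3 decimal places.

118.281

From area = ½·FE·ED·sin E, we get sin E = 2·area/(FE·ED) ≈ 0.29319.
Taking the acute solution, ∠E ≈ 0.2976 rad.
Law of cosines then gives DF ≈ 118.28.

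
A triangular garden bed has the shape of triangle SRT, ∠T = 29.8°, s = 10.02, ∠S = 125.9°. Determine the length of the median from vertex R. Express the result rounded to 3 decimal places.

m_R ≈ 7.913

The third angle is ∠R = 180° − ∠T − ∠S = 24.30°.
Law of sines: r = s·sin R/sin S ≈ 5.0903.
Law of sines: t = s·sin T/sin S ≈ 6.1474.
Median from R: ½√(2·t² + 2·s² − r²) ≈ 7.9131.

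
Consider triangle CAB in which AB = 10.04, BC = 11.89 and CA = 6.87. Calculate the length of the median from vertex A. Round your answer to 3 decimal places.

Median from A: ½√(2·CA² + 2·AB² − BC²) ≈ 6.2174.

6.217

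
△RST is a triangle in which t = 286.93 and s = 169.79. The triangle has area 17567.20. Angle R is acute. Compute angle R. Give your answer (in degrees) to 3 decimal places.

∠R ≈ 46.152°

From area = ½·s·t·sin R, we get sin R = 2·area/(s·t) ≈ 0.72118.
Taking the acute solution, ∠R ≈ 46.15°.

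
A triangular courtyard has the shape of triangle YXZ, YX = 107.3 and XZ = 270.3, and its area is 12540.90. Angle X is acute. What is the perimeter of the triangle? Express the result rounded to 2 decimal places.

From area = ½·YX·XZ·sin X, we get sin X = 2·area/(YX·XZ) ≈ 0.86479.
Taking the acute solution, ∠X ≈ 59.86°.
Law of cosines then gives ZY ≈ 235.48.
Perimeter = 270.3 + 235.48 + 107.3 = 613.08.

613.08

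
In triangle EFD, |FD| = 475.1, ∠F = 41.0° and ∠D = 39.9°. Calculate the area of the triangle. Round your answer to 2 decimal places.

The third angle is ∠E = 180° − ∠F − ∠D = 99.10°.
Law of sines: |DE| = |FD|·sin F/sin E ≈ 315.67.
Law of sines: |EF| = |FD|·sin D/sin E ≈ 308.64.
Area = ½·|FD|·|DE|·sin D ≈ 48100.

area ≈ 48100.14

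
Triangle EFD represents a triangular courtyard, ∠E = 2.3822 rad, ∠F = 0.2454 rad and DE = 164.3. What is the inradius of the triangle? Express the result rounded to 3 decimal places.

39.081

The third angle is ∠D = π − ∠E − ∠F = 0.5140 rad.
Law of sines: FD = DE·sin E/sin F ≈ 465.61.
Law of sines: EF = DE·sin D/sin F ≈ 332.5.
Area = ½·DE·FD·sin D ≈ 18806.
Semiperimeter s = (465.61+164.3+332.5)/2 = 481.21.
Inradius = area/s = 18806/481.21 ≈ 39.081.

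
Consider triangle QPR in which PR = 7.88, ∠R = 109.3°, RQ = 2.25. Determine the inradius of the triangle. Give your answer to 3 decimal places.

By the law of cosines, QP² = PR² + RQ² − 2·PR·RQ·cos R = 78.877, so QP ≈ 8.8813.
Area = ½·PR·RQ·sin R ≈ 8.3668.
Semiperimeter s = (7.88+2.25+8.8813)/2 = 9.5056.
Inradius = area/s = 8.3668/9.5056 ≈ 0.88019.

0.880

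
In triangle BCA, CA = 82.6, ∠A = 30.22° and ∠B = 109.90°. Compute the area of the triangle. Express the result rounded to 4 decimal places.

area ≈ 1170.8356

The third angle is ∠C = 180° − ∠A − ∠B = 39.88°.
Law of sines: AB = CA·sin C/sin B ≈ 56.325.
Law of sines: BC = CA·sin A/sin B ≈ 44.214.
Area = ½·CA·AB·sin A ≈ 1170.8.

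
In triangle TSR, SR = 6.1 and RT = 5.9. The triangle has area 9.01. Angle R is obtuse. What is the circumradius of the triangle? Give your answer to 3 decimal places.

From area = ½·SR·RT·sin R, we get sin R = 2·area/(SR·RT) ≈ 0.50069.
Taking the obtuse solution, ∠R ≈ 149.95°.
Law of cosines then gives TS ≈ 11.59.
Circumradius = TS/(2 sin R) ≈ 11.574.

11.574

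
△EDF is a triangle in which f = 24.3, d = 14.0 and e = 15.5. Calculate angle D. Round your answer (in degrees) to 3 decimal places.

32.583

By the law of cosines, cos D = (f² + e² − d²) / (2·f·e) ≈ 0.84261, so ∠D ≈ 32.58°.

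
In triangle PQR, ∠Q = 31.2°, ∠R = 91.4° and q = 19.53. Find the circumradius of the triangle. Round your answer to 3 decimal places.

The third angle is ∠P = 180° − ∠Q − ∠R = 57.40°.
Law of sines: p = q·sin P/sin Q ≈ 31.761.
Law of sines: r = q·sin R/sin Q ≈ 37.689.
Circumradius = q/(2 sin Q) ≈ 18.85.

18.850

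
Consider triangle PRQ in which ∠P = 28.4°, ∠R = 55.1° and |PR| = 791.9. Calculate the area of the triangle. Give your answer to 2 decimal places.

The third angle is ∠Q = 180° − ∠P − ∠R = 96.50°.
Law of sines: |RQ| = |PR|·sin P/sin Q ≈ 379.08.
Law of sines: |QP| = |PR|·sin R/sin Q ≈ 653.68.
Area = ½·|PR|·|RQ|·sin R ≈ 1.231e+05.

area ≈ 123103.29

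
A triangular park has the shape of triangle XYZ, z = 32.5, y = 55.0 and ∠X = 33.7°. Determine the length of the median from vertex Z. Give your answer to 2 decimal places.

42.45

By the law of cosines, x² = y² + z² − 2·y·z·cos X = 1107, so x ≈ 33.272.
Median from Z: ½√(2·x² + 2·y² − z²) ≈ 42.449.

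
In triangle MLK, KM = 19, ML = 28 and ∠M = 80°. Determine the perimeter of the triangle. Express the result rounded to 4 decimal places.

77.9877

By the law of cosines, LK² = KM² + ML² − 2·KM·ML·cos M = 960.24, so LK ≈ 30.988.
Semiperimeter s = (30.988+19+28)/2 = 38.994.
Perimeter = 30.988 + 19 + 28 = 77.988.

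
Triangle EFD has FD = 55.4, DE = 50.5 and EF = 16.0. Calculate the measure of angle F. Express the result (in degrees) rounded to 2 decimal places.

∠F ≈ 64.08°

By the law of cosines, cos F = (EF² + FD² − DE²) / (2·EF·FD) ≈ 0.43711, so ∠F ≈ 64.08°.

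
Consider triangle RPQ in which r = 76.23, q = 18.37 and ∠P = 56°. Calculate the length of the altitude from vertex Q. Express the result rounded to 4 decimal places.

h_Q ≈ 63.1975

By the law of cosines, p² = q² + r² − 2·q·r·cos P = 4582.3, so p ≈ 67.693.
Area = ½·q·r·sin P ≈ 580.47.
The altitude from Q has length 2·area/q ≈ 63.198.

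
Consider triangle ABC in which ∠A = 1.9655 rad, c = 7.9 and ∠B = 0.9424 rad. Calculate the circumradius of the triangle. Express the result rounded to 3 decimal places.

The third angle is ∠C = π − ∠A − ∠B = 0.2337 rad.
Law of sines: a = c·sin A/sin C ≈ 31.492.
Law of sines: b = c·sin B/sin C ≈ 27.598.
Circumradius = c/(2 sin C) ≈ 17.057.

17.057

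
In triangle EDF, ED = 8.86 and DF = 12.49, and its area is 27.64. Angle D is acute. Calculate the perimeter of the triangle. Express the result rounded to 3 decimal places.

27.890

From area = ½·ED·DF·sin D, we get sin D = 2·area/(ED·DF) ≈ 0.49954.
Taking the acute solution, ∠D ≈ 29.97°.
Law of cosines then gives FE ≈ 6.5399.
Perimeter = 12.49 + 6.5399 + 8.86 = 27.89.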